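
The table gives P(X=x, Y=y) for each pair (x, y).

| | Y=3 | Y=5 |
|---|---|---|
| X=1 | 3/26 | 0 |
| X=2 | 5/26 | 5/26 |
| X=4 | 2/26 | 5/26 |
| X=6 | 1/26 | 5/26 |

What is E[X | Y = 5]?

P(Y = 5) = 15/26.
Σ X·P over the event = 2·(5/26) + 4·(5/26) + 6·(5/26) = 30/13.
E[X | Y = 5] = (30/13) / (15/26) = 4.

4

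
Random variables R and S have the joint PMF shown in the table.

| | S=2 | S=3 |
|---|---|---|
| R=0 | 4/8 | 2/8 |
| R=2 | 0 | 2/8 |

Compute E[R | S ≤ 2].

P(S ≤ 2) = 1/2.
Σ R·P over the event = 0·(4/8) = 0.
E[R | S ≤ 2] = (0) / (1/2) = 0.

0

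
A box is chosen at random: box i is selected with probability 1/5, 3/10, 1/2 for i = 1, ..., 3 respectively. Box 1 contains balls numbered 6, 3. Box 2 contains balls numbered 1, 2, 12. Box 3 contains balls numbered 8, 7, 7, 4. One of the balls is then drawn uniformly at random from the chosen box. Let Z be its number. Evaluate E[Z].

113/20

E[Z | box 1] = (6+3)/2 = 9/2.
E[Z | box 2] = (1+2+12)/3 = 5.
E[Z | box 3] = (8+7+7+4)/4 = 13/2.
E[Z] = (1/5)·(9/2) + (3/10)·(5) + (1/2)·(13/2) = 113/20.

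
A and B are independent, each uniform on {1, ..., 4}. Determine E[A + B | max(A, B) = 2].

Outcomes with max(A, B) = 2: (1,2), (2,1), (2,2), each with probability 1/16.
E[A + B | max(A, B) = 2] = (3 + 3 + 4) / 3 = 10/3.

10/3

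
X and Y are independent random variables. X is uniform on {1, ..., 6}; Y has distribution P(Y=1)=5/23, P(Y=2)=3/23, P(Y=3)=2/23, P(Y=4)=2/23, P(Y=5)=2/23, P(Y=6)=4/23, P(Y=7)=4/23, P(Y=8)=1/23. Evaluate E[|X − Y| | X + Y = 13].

P(X + Y = 13) = 5/138.
Summing |X−Y|·P(x,y) over outcomes with X + Y = 13 gives 7/138.
E[|X − Y| | X + Y = 13] = (7/138) / (5/138) = 7/5.

7/5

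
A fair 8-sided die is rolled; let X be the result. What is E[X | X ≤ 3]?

Given X ≤ 3, X is equally likely to be any of {1, 2, 3}.
E[X | X ≤ 3] = (1 + 2 + 3) / 3 = 2.

2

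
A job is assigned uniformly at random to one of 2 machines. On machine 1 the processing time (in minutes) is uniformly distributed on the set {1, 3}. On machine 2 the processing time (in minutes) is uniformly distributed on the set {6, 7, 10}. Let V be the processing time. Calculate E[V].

E[V | machine 1] = (1+3)/2 = 2.
E[V | machine 2] = (6+7+10)/3 = 23/3.
By the law of total expectation,
E[V] = (1/2)·(2) + (1/2)·(23/3) = 29/6.

29/6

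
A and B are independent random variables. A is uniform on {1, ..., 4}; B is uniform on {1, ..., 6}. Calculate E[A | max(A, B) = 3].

Outcomes with max(A, B) = 3: (1,3), (2,3), (3,1), (3,2), (3,3), each with probability 1/24.
E[A | max(A, B) = 3] = (1 + 2 + 3 + 3 + 3) / 5 = 12/5.

12/5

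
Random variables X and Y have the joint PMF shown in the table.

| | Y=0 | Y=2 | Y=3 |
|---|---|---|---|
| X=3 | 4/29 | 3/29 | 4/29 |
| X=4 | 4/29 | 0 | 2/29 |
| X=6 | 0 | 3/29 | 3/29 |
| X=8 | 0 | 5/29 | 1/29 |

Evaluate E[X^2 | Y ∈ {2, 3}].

P(Y ∈ {2, 3}) = 21/29.
Σ X^2·P over the event = 9·(3/29) + 9·(4/29) + 16·(2/29) + 36·(3/29) + 36·(3/29) + 64·(5/29) + 64·(1/29) = 695/29.
E[X^2 | Y ∈ {2, 3}] = (695/29) / (21/29) = 695/21.

695/21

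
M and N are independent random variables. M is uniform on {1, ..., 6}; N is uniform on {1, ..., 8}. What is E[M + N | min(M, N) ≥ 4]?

P(min(M, N) ≥ 4) = 5/16.
Summing (M+N)·P(x,y) over outcomes with min(M, N) ≥ 4 gives 55/16.
E[M + N | min(M, N) ≥ 4] = (55/16) / (5/16) = 11.

11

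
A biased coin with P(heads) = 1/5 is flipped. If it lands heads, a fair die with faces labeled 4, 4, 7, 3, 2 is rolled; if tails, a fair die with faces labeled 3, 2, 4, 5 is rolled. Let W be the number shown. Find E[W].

18/5

E[W | heads] = (4+4+7+3+2)/5 = 4.
E[W | tails] = (3+2+4+5)/4 = 7/2.
By the law of total expectation,
E[W] = (1/5)·(4) + (4/5)·(7/2) = 18/5.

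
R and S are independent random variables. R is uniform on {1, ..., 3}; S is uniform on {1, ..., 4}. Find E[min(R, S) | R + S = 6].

P(R + S = 6) = 1/6.
Summing min(R,S)·P(x,y) over outcomes with R + S = 6 gives 5/12.
E[min(R, S) | R + S = 6] = (5/12) / (1/6) = 5/2.

5/2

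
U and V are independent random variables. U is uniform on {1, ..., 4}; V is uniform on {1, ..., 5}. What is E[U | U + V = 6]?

5/2

Outcomes with U + V = 6: (1,5), (2,4), (3,3), (4,2), each with probability 1/20.
E[U | U + V = 6] = (1 + 2 + 3 + 4) / 4 = 5/2.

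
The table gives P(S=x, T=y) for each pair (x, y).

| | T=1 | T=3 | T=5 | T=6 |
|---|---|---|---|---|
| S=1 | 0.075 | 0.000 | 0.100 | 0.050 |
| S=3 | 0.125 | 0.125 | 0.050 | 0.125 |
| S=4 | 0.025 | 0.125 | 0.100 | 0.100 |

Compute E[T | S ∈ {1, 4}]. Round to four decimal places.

4.1304

P(S ∈ {1, 4}) = 0.575.
Σ T·P over the event = 1·(0.075) + 5·(0.100) + 6·(0.050) + 1·(0.025) + 3·(0.125) + 5·(0.100) + 6·(0.100) = 2.375.
E[T | S ∈ {1, 4}] = (2.375) / (0.575) = 4.1304.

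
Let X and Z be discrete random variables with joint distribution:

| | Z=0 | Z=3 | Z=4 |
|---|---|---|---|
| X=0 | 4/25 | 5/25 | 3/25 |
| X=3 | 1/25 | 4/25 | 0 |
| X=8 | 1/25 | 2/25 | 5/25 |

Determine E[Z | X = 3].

12/5

P(X = 3) = 1/5.
Σ Z·P over the event = 0·(1/25) + 3·(4/25) = 12/25.
E[Z | X = 3] = (12/25) / (1/5) = 12/5.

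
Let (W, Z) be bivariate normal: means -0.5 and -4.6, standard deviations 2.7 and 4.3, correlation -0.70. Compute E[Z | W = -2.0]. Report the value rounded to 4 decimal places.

-2.9278

The regression of Z on W has slope ρ·σ_Z/σ_W and passes through (μ_W, μ_Z).
E[Z | W=-2.0] = -4.6 + (-0.70)·(4.3/2.7)·(-2.0 − (-0.5)) = -4.6 + (-1.1148)·(-1.5) = -2.9278.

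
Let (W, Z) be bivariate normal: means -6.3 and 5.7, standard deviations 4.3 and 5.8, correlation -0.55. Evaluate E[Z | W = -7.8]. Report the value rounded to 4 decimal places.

6.8128

E[Z | W=x] = μ_Z + ρ(σ_Z/σ_W)(x − μ_W) for jointly normal variables.
E[Z | W=-7.8] = 5.7 + (-0.55)·(5.8/4.3)·(-7.8 − (-6.3)) = 5.7 + (-0.74186)·(-1.5) = 6.8128.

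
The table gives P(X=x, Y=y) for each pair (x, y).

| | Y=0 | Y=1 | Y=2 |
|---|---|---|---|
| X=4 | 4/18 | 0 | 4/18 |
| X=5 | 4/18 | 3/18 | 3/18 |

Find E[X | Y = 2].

31/7

P(Y = 2) = 7/18.
Σ X·P over the event = 4·(4/18) + 5·(3/18) = 31/18.
E[X | Y = 2] = (31/18) / (7/18) = 31/7.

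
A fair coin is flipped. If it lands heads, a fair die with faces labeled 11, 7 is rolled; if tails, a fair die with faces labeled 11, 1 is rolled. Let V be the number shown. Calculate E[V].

E[V | heads] = (11+7)/2 = 9.
E[V | tails] = (11+1)/2 = 6.
By the law of total expectation,
E[V] = (1/2)·(9) + (1/2)·(6) = 15/2.

15/2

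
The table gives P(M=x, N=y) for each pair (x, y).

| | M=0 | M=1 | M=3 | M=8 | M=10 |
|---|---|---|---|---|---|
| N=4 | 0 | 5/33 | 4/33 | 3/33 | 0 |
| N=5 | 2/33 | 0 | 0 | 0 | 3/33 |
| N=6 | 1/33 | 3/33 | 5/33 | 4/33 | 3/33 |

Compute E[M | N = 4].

P(N = 4) = 4/11.
Summing M·P(M=x,N=y) over the conditioning event gives 41/33.
E[M | N = 4] = (41/33) / (4/11) = 41/12.

41/12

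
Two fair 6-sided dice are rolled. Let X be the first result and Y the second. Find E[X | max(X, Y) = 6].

P(max(X, Y) = 6) = 11/36.
Summing X·P(x,y) over outcomes with max(X, Y) = 6 gives 17/12.
E[X | max(X, Y) = 6] = (17/12) / (11/36) = 51/11.

51/11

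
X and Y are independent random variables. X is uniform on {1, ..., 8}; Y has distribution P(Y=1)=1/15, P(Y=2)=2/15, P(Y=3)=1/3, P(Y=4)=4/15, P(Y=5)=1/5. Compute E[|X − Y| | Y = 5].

2

P(Y = 5) = 1/5.
Summing |X−Y|·P(x,y) over outcomes with Y = 5 gives 2/5.
E[|X − Y| | Y = 5] = (2/5) / (1/5) = 2.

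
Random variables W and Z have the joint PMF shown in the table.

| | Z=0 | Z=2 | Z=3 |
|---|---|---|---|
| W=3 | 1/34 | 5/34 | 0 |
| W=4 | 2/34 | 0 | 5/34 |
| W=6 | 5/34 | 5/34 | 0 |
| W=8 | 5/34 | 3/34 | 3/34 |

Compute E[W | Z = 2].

69/13

P(Z = 2) = 13/34.
Σ W·P over the event = 3·(5/34) + 6·(5/34) + 8·(3/34) = 69/34.
E[W | Z = 2] = (69/34) / (13/34) = 69/13.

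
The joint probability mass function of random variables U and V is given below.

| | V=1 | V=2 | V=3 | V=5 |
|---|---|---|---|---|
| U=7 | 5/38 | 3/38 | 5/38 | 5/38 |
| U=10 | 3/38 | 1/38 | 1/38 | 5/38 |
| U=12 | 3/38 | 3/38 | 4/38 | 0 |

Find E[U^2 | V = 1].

P(V = 1) = 11/38.
Summing U^2·P(U=x,V=y) over the conditioning event gives 977/38.
E[U^2 | V = 1] = (977/38) / (11/38) = 977/11.

977/11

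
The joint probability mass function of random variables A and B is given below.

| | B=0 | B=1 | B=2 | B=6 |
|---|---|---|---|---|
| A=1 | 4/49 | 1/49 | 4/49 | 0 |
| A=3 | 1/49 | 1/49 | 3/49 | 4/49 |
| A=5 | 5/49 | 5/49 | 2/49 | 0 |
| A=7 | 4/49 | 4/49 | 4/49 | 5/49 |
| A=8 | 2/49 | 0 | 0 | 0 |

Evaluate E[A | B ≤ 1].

P(B ≤ 1) = 27/49.
Summing A·P(A=x,B=y) over the conditioning event gives 19/7.
E[A | B ≤ 1] = (19/7) / (27/49) = 133/27.

133/27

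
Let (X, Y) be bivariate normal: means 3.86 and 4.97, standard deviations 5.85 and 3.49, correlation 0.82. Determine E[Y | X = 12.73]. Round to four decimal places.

For a bivariate normal, E[Y | X=x] = μ_Y + ρ·(σ_Y/σ_X)·(x − μ_X).
E[Y | X=12.73] = 4.97 + (0.82)·(3.49/5.85)·(12.73 − (3.86)) = 4.97 + (0.4892)·(8.87) = 9.3092.

9.3092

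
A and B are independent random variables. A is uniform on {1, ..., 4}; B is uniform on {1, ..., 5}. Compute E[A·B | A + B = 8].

31/2

Outcomes with A + B = 8: (3,5), (4,4), each with probability 1/20.
E[A·B | A + B = 8] = (15 + 16) / 2 = 31/2.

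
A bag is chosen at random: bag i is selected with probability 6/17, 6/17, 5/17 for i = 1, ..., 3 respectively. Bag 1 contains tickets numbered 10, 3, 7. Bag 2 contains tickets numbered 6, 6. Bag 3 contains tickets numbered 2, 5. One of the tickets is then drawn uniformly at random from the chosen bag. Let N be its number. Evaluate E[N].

E[N | bag 1] = (10+3+7)/3 = 20/3.
E[N | bag 2] = (6+6)/2 = 6.
E[N | bag 3] = (2+5)/2 = 7/2.
E[N] = (6/17)·(20/3) + (6/17)·(6) + (5/17)·(7/2) = 11/2.

11/2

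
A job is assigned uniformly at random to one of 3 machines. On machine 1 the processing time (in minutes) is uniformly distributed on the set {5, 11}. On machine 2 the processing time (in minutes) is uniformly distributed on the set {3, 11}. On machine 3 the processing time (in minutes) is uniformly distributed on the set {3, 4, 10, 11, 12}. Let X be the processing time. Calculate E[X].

23/3

E[X | machine 1] = (5+11)/2 = 8.
E[X | machine 2] = (3+11)/2 = 7.
E[X | machine 3] = (3+4+10+11+12)/5 = 8.
E[X] = (1/3)·(8) + (1/3)·(7) + (1/3)·(8) = 23/3.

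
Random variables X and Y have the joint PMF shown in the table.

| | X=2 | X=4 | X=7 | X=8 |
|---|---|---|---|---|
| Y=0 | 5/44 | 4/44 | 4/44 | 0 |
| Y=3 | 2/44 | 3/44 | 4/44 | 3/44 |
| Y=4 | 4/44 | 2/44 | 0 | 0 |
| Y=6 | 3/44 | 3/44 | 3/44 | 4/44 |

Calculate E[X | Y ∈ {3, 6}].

139/25

P(Y ∈ {3, 6}) = 25/44.
Σ X·P over the event = 2·(2/44) + 2·(3/44) + 4·(3/44) + 4·(3/44) + 7·(4/44) + 7·(3/44) + 8·(3/44) + 8·(4/44) = 139/44.
E[X | Y ∈ {3, 6}] = (139/44) / (25/44) = 139/25.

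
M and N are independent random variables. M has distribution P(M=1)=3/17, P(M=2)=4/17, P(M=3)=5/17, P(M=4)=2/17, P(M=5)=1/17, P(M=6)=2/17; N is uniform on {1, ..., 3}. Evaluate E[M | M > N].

P(M > N) = 29/51.
Summing M·P(x,y) over outcomes with M > N gives 113/51.
E[M | M > N] = (113/51) / (29/51) = 113/29.

113/29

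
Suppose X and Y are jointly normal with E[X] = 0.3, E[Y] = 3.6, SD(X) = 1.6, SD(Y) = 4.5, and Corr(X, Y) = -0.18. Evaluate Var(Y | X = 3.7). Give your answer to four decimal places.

The conditional variance in a bivariate normal is σ_Y²(1 − ρ²), independent of x.
Var(Y | X=3.7) = (4.5)²·(1 − (-0.18)²) = 20.25·0.9676 = 19.5939.

19.5939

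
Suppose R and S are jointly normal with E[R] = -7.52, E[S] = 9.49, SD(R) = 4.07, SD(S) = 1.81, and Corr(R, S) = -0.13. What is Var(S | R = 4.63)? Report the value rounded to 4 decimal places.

The conditional variance in a bivariate normal is σ_S²(1 − ρ²), independent of x.
Var(S | R=4.63) = (1.81)²·(1 − (-0.13)²) = 3.2761·0.9831 = 3.2207.

3.2207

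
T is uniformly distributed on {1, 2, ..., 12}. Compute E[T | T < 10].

Given T < 10, T is equally likely to be any of {1, 2, 3, 4, 5, 6, 7, 8, 9}.
E[T | T < 10] = (1 + 2 + 3 + 4 + 5 + 6 + 7 + 8 + 9) / 9 = 5.

5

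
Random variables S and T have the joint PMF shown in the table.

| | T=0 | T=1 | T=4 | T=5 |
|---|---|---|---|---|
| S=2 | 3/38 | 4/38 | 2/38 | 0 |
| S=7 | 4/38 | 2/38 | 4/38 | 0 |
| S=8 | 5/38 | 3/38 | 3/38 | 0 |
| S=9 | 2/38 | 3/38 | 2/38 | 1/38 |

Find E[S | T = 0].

46/7

P(T = 0) = 7/19.
Σ S·P over the event = 2·(3/38) + 7·(4/38) + 8·(5/38) + 9·(2/38) = 46/19.
E[S | T = 0] = (46/19) / (7/19) = 46/7.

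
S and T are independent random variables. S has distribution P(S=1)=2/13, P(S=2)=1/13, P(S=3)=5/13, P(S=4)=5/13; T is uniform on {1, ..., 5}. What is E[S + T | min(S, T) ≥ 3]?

P(min(S, T) ≥ 3) = 6/13.
Summing (S+T)·P(x,y) over outcomes with min(S, T) ≥ 3 gives 45/13.
E[S + T | min(S, T) ≥ 3] = (45/13) / (6/13) = 15/2.

15/2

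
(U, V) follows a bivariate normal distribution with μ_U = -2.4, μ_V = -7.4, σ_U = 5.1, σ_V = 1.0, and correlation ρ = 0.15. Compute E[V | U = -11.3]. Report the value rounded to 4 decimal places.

For a bivariate normal, E[V | U=x] = μ_V + ρ·(σ_V/σ_U)·(x − μ_U).
E[V | U=-11.3] = -7.4 + (0.15)·(1.0/5.1)·(-11.3 − (-2.4)) = -7.4 + (0.029412)·(-8.9) = -7.6618.

-7.6618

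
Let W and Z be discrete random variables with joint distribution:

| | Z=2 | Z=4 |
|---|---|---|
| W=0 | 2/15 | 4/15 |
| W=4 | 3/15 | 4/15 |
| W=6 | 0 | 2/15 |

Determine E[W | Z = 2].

P(Z = 2) = 1/3.
Σ W·P over the event = 0·(2/15) + 4·(3/15) = 4/5.
E[W | Z = 2] = (4/5) / (1/3) = 12/5.

12/5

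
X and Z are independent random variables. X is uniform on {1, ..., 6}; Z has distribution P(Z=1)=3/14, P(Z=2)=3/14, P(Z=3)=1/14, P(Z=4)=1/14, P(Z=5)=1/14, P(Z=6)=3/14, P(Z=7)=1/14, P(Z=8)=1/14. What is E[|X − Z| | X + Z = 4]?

P(X + Z = 4) = 1/12.
Summing |X−Z|·P(x,y) over outcomes with X + Z = 4 gives 2/21.
E[|X − Z| | X + Z = 4] = (2/21) / (1/12) = 8/7.

8/7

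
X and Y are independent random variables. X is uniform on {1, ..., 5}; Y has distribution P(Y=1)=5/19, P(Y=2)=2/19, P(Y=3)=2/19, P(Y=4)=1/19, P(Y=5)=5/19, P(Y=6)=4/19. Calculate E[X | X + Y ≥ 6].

27/8

P(X + Y ≥ 6) = 64/95.
Summing X·P(x,y) over outcomes with X + Y ≥ 6 gives 216/95.
E[X | X + Y ≥ 6] = (216/95) / (64/95) = 27/8.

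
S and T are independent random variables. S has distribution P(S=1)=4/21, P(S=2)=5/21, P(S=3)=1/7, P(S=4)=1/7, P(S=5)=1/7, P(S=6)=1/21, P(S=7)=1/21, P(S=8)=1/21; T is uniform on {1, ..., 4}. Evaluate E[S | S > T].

52/11

P(S > T) = 11/21.
Summing S·P(x,y) over outcomes with S > T gives 52/21.
E[S | S > T] = (52/21) / (11/21) = 52/11.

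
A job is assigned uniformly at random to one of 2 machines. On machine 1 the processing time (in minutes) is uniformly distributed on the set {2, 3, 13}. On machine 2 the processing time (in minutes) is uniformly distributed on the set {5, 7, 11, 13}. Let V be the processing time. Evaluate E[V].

15/2

E[V | machine 1] = (2+3+13)/3 = 6.
E[V | machine 2] = (5+7+11+13)/4 = 9.
By the law of total expectation,
E[V] = (1/2)·(6) + (1/2)·(9) = 15/2.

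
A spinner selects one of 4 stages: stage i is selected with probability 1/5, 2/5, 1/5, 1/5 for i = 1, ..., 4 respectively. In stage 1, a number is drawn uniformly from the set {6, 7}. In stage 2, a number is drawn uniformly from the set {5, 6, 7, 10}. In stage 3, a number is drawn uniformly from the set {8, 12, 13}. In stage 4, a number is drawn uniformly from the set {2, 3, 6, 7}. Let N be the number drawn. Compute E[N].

36/5

E[N | stage 1] = (6+7)/2 = 13/2.
E[N | stage 2] = (5+6+7+10)/4 = 7.
E[N | stage 3] = (8+12+13)/3 = 11.
E[N | stage 4] = (2+3+6+7)/4 = 9/2.
By the law of total expectation,
E[N] = (1/5)·(13/2) + (2/5)·(7) + (1/5)·(11) + (1/5)·(9/2) = 36/5.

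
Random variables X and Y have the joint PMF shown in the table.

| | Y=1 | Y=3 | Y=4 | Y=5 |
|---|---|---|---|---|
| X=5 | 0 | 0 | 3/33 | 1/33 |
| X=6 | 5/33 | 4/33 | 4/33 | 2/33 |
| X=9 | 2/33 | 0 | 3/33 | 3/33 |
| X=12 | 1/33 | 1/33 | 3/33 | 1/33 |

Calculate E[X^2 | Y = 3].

288/5

P(Y = 3) = 5/33.
Σ X^2·P over the event = 36·(4/33) + 144·(1/33) = 96/11.
E[X^2 | Y = 3] = (96/11) / (5/33) = 288/5.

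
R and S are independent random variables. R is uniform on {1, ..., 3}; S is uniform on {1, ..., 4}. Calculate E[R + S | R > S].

4

P(R > S) = 1/4.
Summing (R+S)·P(x,y) over outcomes with R > S gives 1.
E[R + S | R > S] = (1) / (1/4) = 4.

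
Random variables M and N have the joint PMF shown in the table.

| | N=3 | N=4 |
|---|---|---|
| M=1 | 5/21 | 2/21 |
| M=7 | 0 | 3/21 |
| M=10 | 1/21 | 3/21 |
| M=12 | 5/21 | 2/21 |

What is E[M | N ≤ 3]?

P(N ≤ 3) = 11/21.
Σ M·P over the event = 1·(5/21) + 10·(1/21) + 12·(5/21) = 25/7.
E[M | N ≤ 3] = (25/7) / (11/21) = 75/11.

75/11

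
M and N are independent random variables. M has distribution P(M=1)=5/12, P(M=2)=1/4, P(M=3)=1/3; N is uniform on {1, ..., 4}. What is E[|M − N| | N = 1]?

P(N = 1) = 1/4.
Summing |M−N|·P(x,y) over outcomes with N = 1 gives 11/48.
E[|M − N| | N = 1] = (11/48) / (1/4) = 11/12.

11/12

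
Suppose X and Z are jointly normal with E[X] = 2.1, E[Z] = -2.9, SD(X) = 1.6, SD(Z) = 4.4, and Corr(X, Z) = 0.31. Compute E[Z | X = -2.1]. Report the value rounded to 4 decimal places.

-6.4805

E[Z | X=x] = μ_Z + ρ(σ_Z/σ_X)(x − μ_X) for jointly normal variables.
E[Z | X=-2.1] = -2.9 + (0.31)·(4.4/1.6)·(-2.1 − (2.1)) = -2.9 + (0.8525)·(-4.2) = -6.4805.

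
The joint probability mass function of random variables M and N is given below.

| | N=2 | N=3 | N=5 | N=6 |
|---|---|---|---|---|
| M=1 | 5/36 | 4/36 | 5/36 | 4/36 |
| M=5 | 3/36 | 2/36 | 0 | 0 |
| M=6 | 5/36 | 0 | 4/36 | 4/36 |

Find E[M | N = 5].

29/9

P(N = 5) = 1/4.
Σ M·P over the event = 1·(5/36) + 6·(4/36) = 29/36.
E[M | N = 5] = (29/36) / (1/4) = 29/9.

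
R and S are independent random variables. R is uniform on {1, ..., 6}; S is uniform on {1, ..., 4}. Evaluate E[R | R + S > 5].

32/7

P(R + S > 5) = 7/12.
Summing R·P(x,y) over outcomes with R + S > 5 gives 8/3.
E[R | R + S > 5] = (8/3) / (7/12) = 32/7.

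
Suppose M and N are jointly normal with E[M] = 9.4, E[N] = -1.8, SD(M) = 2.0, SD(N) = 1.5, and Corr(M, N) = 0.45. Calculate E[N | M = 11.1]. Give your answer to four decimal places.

E[N | M=x] = μ_N + ρ(σ_N/σ_M)(x − μ_M) for jointly normal variables.
E[N | M=11.1] = -1.8 + (0.45)·(1.5/2.0)·(11.1 − (9.4)) = -1.8 + (0.3375)·(1.7) = -1.2263.

-1.2263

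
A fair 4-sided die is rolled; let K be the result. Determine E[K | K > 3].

Given K > 3, K is equally likely to be any of {4}.
E[K | K > 3] = (4) / 1 = 4.

4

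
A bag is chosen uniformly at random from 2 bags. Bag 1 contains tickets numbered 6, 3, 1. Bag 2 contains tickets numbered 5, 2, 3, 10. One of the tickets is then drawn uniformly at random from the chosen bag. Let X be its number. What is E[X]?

25/6

E[X | bag 1] = (6+3+1)/3 = 10/3.
E[X | bag 2] = (5+2+3+10)/4 = 5.
By the law of total expectation,
E[X] = (1/2)·(10/3) + (1/2)·(5) = 25/6.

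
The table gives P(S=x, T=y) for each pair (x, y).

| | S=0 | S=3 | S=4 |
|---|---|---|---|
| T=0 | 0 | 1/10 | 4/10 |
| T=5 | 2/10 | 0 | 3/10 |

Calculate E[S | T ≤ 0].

P(T ≤ 0) = 1/2.
Summing S·P(S=x,T=y) over the conditioning event gives 19/10.
E[S | T ≤ 0] = (19/10) / (1/2) = 19/5.

19/5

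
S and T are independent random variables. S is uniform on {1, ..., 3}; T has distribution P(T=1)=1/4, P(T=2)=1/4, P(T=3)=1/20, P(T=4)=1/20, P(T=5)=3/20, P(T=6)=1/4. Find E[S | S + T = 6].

P(S + T = 6) = 1/12.
Summing S·P(x,y) over outcomes with S + T = 6 gives 2/15.
E[S | S + T = 6] = (2/15) / (1/12) = 8/5.

8/5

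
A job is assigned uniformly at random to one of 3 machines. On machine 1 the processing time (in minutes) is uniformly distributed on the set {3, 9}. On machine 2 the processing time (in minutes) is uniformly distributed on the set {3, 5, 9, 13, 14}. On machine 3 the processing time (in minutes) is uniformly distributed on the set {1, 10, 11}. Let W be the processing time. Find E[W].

E[W | machine 1] = (3+9)/2 = 6.
E[W | machine 2] = (3+5+9+13+14)/5 = 44/5.
E[W | machine 3] = (1+10+11)/3 = 22/3.
By the law of total expectation,
E[W] = (1/3)·(6) + (1/3)·(44/5) + (1/3)·(22/3) = 332/45.

332/45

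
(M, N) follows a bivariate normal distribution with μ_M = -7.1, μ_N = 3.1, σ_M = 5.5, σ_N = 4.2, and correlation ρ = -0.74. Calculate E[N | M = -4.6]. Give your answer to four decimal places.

1.6873

The regression of N on M has slope ρ·σ_N/σ_M and passes through (μ_M, μ_N).
E[N | M=-4.6] = 3.1 + (-0.74)·(4.2/5.5)·(-4.6 − (-7.1)) = 3.1 + (-0.56509)·(2.5) = 1.6873.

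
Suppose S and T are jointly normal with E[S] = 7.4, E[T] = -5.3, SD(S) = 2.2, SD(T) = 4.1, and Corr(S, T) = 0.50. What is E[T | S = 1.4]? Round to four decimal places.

-10.8909

E[T | S=x] = μ_T + ρ(σ_T/σ_S)(x − μ_S) for jointly normal variables.
E[T | S=1.4] = -5.3 + (0.50)·(4.1/2.2)·(1.4 − (7.4)) = -5.3 + (0.93182)·(-6) = -10.8909.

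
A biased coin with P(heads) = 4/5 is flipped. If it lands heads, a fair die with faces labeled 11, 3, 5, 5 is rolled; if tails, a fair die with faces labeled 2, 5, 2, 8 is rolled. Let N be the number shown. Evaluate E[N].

113/20

E[N | heads] = (11+3+5+5)/4 = 6.
E[N | tails] = (2+5+2+8)/4 = 17/4.
By the law of total expectation,
E[N] = (4/5)·(6) + (1/5)·(17/4) = 113/20.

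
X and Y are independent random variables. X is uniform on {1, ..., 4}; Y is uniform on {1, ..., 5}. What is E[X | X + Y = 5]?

P(X + Y = 5) = 1/5.
Summing X·P(x,y) over outcomes with X + Y = 5 gives 1/2.
E[X | X + Y = 5] = (1/2) / (1/5) = 5/2.

5/2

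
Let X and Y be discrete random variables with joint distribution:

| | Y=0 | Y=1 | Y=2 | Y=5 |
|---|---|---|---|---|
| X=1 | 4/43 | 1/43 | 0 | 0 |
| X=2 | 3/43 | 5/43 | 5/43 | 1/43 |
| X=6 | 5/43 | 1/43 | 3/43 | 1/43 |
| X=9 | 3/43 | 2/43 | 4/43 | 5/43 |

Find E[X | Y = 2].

P(Y = 2) = 12/43.
Σ X·P over the event = 2·(5/43) + 6·(3/43) + 9·(4/43) = 64/43.
E[X | Y = 2] = (64/43) / (12/43) = 16/3.

16/3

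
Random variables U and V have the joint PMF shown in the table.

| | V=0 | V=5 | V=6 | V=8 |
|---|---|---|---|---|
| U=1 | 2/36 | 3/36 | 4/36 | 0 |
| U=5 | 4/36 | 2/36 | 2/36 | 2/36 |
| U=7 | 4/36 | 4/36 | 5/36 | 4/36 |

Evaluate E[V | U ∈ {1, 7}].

P(U ∈ {1, 7}) = 13/18.
Summing V·P(U=x,V=y) over the conditioning event gives 121/36.
E[V | U ∈ {1, 7}] = (121/36) / (13/18) = 121/26.

121/26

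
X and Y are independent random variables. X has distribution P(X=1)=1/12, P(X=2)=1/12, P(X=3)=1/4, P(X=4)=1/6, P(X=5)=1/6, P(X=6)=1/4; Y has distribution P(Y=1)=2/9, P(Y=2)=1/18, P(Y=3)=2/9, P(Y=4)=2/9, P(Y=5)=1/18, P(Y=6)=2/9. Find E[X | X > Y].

P(X > Y) = 35/72.
Summing X·P(x,y) over outcomes with X > Y gives 169/72.
E[X | X > Y] = (169/72) / (35/72) = 169/35.

169/35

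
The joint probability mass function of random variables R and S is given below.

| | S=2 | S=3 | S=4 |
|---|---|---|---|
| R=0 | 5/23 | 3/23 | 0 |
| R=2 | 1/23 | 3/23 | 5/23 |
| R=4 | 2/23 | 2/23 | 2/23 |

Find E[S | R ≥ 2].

49/15

P(R ≥ 2) = 15/23.
Σ S·P over the event = 2·(1/23) + 3·(3/23) + 4·(5/23) + 2·(2/23) + 3·(2/23) + 4·(2/23) = 49/23.
E[S | R ≥ 2] = (49/23) / (15/23) = 49/15.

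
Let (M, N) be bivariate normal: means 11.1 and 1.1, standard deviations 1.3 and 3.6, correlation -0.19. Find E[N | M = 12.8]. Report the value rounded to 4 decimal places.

For a bivariate normal, E[N | M=x] = μ_N + ρ·(σ_N/σ_M)·(x − μ_M).
E[N | M=12.8] = 1.1 + (-0.19)·(3.6/1.3)·(12.8 − (11.1)) = 1.1 + (-0.52615)·(1.7) = 0.2055.

0.2055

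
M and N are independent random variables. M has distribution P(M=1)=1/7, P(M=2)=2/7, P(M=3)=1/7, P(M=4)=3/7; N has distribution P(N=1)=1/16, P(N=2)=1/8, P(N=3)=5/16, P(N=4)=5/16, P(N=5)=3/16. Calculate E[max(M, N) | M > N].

109/29

P(M > N) = 29/112.
Summing max(M,N)·P(x,y) over outcomes with M > N gives 109/112.
E[max(M, N) | M > N] = (109/112) / (29/112) = 109/29.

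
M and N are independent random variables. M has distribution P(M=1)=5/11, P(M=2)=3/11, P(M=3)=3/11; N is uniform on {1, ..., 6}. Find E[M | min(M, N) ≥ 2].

P(min(M, N) ≥ 2) = 5/11.
Summing M·P(x,y) over outcomes with min(M, N) ≥ 2 gives 25/22.
E[M | min(M, N) ≥ 2] = (25/22) / (5/11) = 5/2.

5/2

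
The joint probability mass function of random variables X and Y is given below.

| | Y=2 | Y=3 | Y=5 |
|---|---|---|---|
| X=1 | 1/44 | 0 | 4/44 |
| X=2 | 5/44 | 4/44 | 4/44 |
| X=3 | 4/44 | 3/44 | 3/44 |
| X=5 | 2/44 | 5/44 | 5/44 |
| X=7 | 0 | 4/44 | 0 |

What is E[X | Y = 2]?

P(Y = 2) = 3/11.
Σ X·P over the event = 1·(1/44) + 2·(5/44) + 3·(4/44) + 5·(2/44) = 3/4.
E[X | Y = 2] = (3/4) / (3/11) = 11/4.

11/4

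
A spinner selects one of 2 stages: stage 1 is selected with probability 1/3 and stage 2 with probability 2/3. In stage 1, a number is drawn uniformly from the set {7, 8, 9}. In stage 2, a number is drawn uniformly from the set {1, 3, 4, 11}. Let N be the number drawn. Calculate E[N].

E[N | stage 1] = (7+8+9)/3 = 8.
E[N | stage 2] = (1+3+4+11)/4 = 19/4.
E[N] = (1/3)·(8) + (2/3)·(19/4) = 35/6.

35/6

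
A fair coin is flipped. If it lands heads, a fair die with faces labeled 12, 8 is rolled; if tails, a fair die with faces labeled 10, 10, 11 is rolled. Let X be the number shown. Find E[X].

61/6

E[X | heads] = (12+8)/2 = 10.
E[X | tails] = (10+10+11)/3 = 31/3.
E[X] = (1/2)·(10) + (1/2)·(31/3) = 61/6.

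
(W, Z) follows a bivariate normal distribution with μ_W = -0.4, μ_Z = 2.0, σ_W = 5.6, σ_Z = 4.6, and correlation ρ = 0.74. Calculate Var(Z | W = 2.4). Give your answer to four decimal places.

9.5728

For a bivariate normal, Var(Z | W=x) = σ_Z²(1 − ρ²).
Var(Z | W=2.4) = (4.6)²·(1 − (0.74)²) = 21.16·0.4524 = 9.5728.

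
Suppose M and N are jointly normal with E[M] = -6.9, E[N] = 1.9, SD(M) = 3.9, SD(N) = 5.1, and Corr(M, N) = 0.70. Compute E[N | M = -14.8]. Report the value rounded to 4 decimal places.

The regression of N on M has slope ρ·σ_N/σ_M and passes through (μ_M, μ_N).
E[N | M=-14.8] = 1.9 + (0.70)·(5.1/3.9)·(-14.8 − (-6.9)) = 1.9 + (0.91538)·(-7.9) = -5.3315.

-5.3315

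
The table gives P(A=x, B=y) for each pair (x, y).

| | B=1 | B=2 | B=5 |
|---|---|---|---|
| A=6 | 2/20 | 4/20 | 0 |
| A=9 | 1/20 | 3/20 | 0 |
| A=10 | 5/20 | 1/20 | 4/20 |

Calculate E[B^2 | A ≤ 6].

P(A ≤ 6) = 3/10.
Σ B^2·P over the event = 1·(2/20) + 4·(4/20) = 9/10.
E[B^2 | A ≤ 6] = (9/10) / (3/10) = 3.

3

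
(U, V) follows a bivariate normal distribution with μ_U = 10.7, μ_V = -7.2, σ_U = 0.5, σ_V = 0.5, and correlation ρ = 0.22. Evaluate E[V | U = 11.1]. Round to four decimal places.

-7.1120

The regression of V on U has slope ρ·σ_V/σ_U and passes through (μ_U, μ_V).
E[V | U=11.1] = -7.2 + (0.22)·(0.5/0.5)·(11.1 − (10.7)) = -7.2 + (0.22)·(0.4) = -7.1120.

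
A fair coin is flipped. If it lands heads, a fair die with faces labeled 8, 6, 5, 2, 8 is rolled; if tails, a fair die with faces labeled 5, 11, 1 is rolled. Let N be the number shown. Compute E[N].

86/15

E[N | heads] = (8+6+5+2+8)/5 = 29/5.
E[N | tails] = (5+11+1)/3 = 17/3.
By the law of total expectation,
E[N] = (1/2)·(29/5) + (1/2)·(17/3) = 86/15.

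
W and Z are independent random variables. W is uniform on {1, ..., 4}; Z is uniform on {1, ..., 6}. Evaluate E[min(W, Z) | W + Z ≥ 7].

P(W + Z ≥ 7) = 5/12.
Summing min(W,Z)·P(x,y) over outcomes with W + Z ≥ 7 gives 29/24.
E[min(W, Z) | W + Z ≥ 7] = (29/24) / (5/12) = 29/10.

29/10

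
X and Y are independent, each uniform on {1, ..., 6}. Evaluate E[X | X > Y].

14/3

P(X > Y) = 5/12.
Summing X·P(x,y) over outcomes with X > Y gives 35/18.
E[X | X > Y] = (35/18) / (5/12) = 14/3.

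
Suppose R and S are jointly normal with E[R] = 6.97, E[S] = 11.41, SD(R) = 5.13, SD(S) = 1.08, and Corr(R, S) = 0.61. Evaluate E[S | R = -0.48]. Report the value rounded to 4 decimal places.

The regression of S on R has slope ρ·σ_S/σ_R and passes through (μ_R, μ_S).
E[S | R=-0.48] = 11.41 + (0.61)·(1.08/5.13)·(-0.48 − (6.97)) = 11.41 + (0.12842)·(-7.45) = 10.4533.

10.4533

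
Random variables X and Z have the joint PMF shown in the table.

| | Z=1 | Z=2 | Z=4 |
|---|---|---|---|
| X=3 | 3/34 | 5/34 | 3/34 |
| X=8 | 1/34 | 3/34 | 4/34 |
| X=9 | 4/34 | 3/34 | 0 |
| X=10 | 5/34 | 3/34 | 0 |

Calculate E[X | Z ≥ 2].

P(Z ≥ 2) = 21/34.
Σ X·P over the event = 3·(5/34) + 3·(3/34) + 8·(3/34) + 8·(4/34) + 9·(3/34) + 10·(3/34) = 137/34.
E[X | Z ≥ 2] = (137/34) / (21/34) = 137/21.

137/21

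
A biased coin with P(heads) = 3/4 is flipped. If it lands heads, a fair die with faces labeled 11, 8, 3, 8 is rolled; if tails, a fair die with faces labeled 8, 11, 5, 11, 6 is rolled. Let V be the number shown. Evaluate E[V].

307/40

E[V | heads] = (11+8+3+8)/4 = 15/2.
E[V | tails] = (8+11+5+11+6)/5 = 41/5.
E[V] = (3/4)·(15/2) + (1/4)·(41/5) = 307/40.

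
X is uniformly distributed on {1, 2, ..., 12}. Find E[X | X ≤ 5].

3

Given X ≤ 5, X is equally likely to be any of {1, 2, 3, 4, 5}.
E[X | X ≤ 5] = (1 + 2 + 3 + 4 + 5) / 5 = 3.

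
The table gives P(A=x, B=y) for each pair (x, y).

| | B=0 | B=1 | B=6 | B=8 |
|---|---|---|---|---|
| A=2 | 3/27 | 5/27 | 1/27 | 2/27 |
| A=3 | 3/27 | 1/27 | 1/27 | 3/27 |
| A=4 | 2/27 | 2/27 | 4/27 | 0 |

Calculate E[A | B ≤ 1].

11/4

P(B ≤ 1) = 16/27.
Σ A·P over the event = 2·(3/27) + 2·(5/27) + 3·(3/27) + 3·(1/27) + 4·(2/27) + 4·(2/27) = 44/27.
E[A | B ≤ 1] = (44/27) / (16/27) = 11/4.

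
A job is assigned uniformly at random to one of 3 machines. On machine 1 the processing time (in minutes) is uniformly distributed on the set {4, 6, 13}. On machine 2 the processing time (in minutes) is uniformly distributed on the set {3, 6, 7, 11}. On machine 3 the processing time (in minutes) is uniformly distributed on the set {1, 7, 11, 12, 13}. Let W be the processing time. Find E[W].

E[W | machine 1] = (4+6+13)/3 = 23/3.
E[W | machine 2] = (3+6+7+11)/4 = 27/4.
E[W | machine 3] = (1+7+11+12+13)/5 = 44/5.
By the law of total expectation,
E[W] = (1/3)·(23/3) + (1/3)·(27/4) + (1/3)·(44/5) = 1393/180.

1393/180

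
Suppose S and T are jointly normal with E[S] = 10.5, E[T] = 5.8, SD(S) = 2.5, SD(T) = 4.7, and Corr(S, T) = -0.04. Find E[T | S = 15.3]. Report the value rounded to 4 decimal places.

5.4390

For a bivariate normal, E[T | S=x] = μ_T + ρ·(σ_T/σ_S)·(x − μ_S).
E[T | S=15.3] = 5.8 + (-0.04)·(4.7/2.5)·(15.3 − (10.5)) = 5.8 + (-0.0752)·(4.8) = 5.4390.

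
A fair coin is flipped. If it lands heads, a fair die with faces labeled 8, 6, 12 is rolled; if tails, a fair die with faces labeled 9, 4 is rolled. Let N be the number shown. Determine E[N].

E[N | heads] = (8+6+12)/3 = 26/3.
E[N | tails] = (9+4)/2 = 13/2.
E[N] = (1/2)·(26/3) + (1/2)·(13/2) = 91/12.

91/12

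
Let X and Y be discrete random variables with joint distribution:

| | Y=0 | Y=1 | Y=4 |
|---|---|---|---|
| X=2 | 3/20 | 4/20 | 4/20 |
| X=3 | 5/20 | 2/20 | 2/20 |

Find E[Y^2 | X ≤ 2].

P(X ≤ 2) = 11/20.
Σ Y^2·P over the event = 0·(3/20) + 1·(4/20) + 16·(4/20) = 17/5.
E[Y^2 | X ≤ 2] = (17/5) / (11/20) = 68/11.

68/11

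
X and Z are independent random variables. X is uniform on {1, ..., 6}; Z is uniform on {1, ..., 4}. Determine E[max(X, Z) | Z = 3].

P(Z = 3) = 1/4.
Summing max(X,Z)·P(x,y) over outcomes with Z = 3 gives 1.
E[max(X, Z) | Z = 3] = (1) / (1/4) = 4.

4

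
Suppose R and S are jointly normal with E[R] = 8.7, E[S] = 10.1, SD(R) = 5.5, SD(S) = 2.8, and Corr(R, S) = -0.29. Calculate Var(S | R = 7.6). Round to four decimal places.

The conditional variance in a bivariate normal is σ_S²(1 − ρ²), independent of x.
Var(S | R=7.6) = (2.8)²·(1 − (-0.29)²) = 7.84·0.9159 = 7.1807.

7.1807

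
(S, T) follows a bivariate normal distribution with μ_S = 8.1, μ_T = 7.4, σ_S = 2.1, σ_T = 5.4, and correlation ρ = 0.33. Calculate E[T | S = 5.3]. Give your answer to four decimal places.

The regression of T on S has slope ρ·σ_T/σ_S and passes through (μ_S, μ_T).
E[T | S=5.3] = 7.4 + (0.33)·(5.4/2.1)·(5.3 − (8.1)) = 7.4 + (0.84857)·(-2.8) = 5.0240.

5.0240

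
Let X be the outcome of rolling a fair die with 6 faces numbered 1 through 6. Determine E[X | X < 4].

2

Given X < 4, X is equally likely to be any of {1, 2, 3}.
E[X | X < 4] = (1 + 2 + 3) / 3 = 2.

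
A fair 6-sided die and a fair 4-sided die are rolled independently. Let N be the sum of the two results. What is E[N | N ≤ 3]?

P(N ≤ 3) = 1/8.
Σ over the event: 2·1/24 + 3·1/12 = 1/3.
E[N | N ≤ 3] = (1/3) / (1/8) = 8/3.

8/3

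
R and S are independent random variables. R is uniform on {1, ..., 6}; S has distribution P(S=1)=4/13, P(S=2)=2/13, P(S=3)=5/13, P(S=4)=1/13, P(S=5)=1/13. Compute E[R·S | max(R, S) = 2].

P(max(R, S) = 2) = 4/39.
Summing RS·P(x,y) over outcomes with max(R, S) = 2 gives 10/39.
E[R·S | max(R, S) = 2] = (10/39) / (4/39) = 5/2.

5/2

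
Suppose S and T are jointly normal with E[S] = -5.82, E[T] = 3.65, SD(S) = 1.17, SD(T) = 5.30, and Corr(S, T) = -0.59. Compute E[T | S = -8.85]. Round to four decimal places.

11.7481

E[T | S=x] = μ_T + ρ(σ_T/σ_S)(x − μ_S) for jointly normal variables.
E[T | S=-8.85] = 3.65 + (-0.59)·(5.30/1.17)·(-8.85 − (-5.82)) = 3.65 + (-2.67265)·(-3.03) = 11.7481.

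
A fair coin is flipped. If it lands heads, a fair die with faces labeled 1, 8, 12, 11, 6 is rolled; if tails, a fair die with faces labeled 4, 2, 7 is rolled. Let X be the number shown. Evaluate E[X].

179/30

E[X | heads] = (1+8+12+11+6)/5 = 38/5.
E[X | tails] = (4+2+7)/3 = 13/3.
By the law of total expectation,
E[X] = (1/2)·(38/5) + (1/2)·(13/3) = 179/30.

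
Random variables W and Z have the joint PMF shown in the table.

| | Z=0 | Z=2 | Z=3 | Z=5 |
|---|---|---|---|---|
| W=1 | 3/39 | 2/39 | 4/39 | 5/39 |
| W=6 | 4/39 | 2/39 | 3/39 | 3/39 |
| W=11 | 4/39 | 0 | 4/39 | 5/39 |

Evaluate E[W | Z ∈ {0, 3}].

P(Z ∈ {0, 3}) = 22/39.
Σ W·P over the event = 1·(3/39) + 1·(4/39) + 6·(4/39) + 6·(3/39) + 11·(4/39) + 11·(4/39) = 137/39.
E[W | Z ∈ {0, 3}] = (137/39) / (22/39) = 137/22.

137/22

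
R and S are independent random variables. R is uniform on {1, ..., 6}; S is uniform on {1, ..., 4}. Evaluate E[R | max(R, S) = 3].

P(max(R, S) = 3) = 5/24.
Summing R·P(x,y) over outcomes with max(R, S) = 3 gives 1/2.
E[R | max(R, S) = 3] = (1/2) / (5/24) = 12/5.

12/5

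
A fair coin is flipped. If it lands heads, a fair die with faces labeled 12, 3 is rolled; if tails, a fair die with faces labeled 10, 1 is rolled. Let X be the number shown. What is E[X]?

13/2

E[X | heads] = (12+3)/2 = 15/2.
E[X | tails] = (10+1)/2 = 11/2.
By the law of total expectation,
E[X] = (1/2)·(15/2) + (1/2)·(11/2) = 13/2.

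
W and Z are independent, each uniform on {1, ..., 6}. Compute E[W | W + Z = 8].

Outcomes with W + Z = 8: (2,6), (3,5), (4,4), (5,3), (6,2), each with probability 1/36.
E[W | W + Z = 8] = (2 + 3 + 4 + 5 + 6) / 5 = 4.

4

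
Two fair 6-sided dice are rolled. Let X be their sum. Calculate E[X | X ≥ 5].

116/15

P(X ≥ 5) = 5/6.
Σ over the event: 5·1/9 + 6·5/36 + 7·1/6 + 8·5/36 + 9·1/9 + 10·1/12 + 11·1/18 + 12·1/36 = 58/9.
E[X | X ≥ 5] = (58/9) / (5/6) = 116/15.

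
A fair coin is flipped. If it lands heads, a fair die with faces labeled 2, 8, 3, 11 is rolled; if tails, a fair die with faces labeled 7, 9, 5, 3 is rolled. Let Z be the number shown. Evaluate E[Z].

6

E[Z | heads] = (2+8+3+11)/4 = 6.
E[Z | tails] = (7+9+5+3)/4 = 6.
By the law of total expectation,
E[Z] = (1/2)·(6) + (1/2)·(6) = 6.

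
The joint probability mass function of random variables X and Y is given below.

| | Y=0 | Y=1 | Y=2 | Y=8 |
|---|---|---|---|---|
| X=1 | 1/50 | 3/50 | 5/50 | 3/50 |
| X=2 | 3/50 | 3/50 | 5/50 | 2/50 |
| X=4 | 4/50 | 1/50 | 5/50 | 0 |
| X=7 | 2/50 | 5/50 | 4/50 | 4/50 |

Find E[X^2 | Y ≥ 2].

P(Y ≥ 2) = 14/25.
Σ X^2·P over the event = 1·(5/50) + 1·(3/50) + 4·(5/50) + 4·(2/50) + 16·(5/50) + 49·(4/50) + 49·(4/50) = 254/25.
E[X^2 | Y ≥ 2] = (254/25) / (14/25) = 127/7.

127/7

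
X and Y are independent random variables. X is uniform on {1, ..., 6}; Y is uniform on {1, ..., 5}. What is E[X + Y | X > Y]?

7

P(X > Y) = 1/2.
Summing (X+Y)·P(x,y) over outcomes with X > Y gives 7/2.
E[X + Y | X > Y] = (7/2) / (1/2) = 7.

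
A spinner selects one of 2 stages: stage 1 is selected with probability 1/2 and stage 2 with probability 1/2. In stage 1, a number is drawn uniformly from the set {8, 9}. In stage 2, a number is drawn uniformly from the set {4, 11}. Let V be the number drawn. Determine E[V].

8

E[V | stage 1] = (8+9)/2 = 17/2.
E[V | stage 2] = (4+11)/2 = 15/2.
E[V] = (1/2)·(17/2) + (1/2)·(15/2) = 8.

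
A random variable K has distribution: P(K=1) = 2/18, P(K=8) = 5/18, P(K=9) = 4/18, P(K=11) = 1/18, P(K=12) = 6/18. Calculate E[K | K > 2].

P(K > 2) = 8/9.
Σ over the event: 8·5/18 + 9·2/9 + 11·1/18 + 12·1/3 = 53/6.
E[K | K > 2] = (53/6) / (8/9) = 159/16.

159/16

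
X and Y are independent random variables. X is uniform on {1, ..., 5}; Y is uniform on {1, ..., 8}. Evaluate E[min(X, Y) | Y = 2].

P(Y = 2) = 1/8.
Summing min(X,Y)·P(x,y) over outcomes with Y = 2 gives 9/40.
E[min(X, Y) | Y = 2] = (9/40) / (1/8) = 9/5.

9/5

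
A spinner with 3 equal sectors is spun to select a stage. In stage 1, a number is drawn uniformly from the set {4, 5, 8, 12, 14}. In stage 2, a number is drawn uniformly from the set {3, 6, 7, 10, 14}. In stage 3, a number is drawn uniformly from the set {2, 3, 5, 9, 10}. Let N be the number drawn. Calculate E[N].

E[N | stage 1] = (4+5+8+12+14)/5 = 43/5.
E[N | stage 2] = (3+6+7+10+14)/5 = 8.
E[N | stage 3] = (2+3+5+9+10)/5 = 29/5.
E[N] = (1/3)·(43/5) + (1/3)·(8) + (1/3)·(29/5) = 112/15.

112/15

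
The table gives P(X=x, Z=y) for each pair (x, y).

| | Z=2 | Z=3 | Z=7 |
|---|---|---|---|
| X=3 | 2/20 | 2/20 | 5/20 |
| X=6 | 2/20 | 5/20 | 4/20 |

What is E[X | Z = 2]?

P(Z = 2) = 1/5.
Σ X·P over the event = 3·(2/20) + 6·(2/20) = 9/10.
E[X | Z = 2] = (9/10) / (1/5) = 9/2.

9/2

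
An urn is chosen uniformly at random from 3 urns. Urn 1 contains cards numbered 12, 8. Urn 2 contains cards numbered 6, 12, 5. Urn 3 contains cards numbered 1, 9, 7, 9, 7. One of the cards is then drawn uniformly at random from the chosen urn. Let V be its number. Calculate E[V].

E[V | urn 1] = (12+8)/2 = 10.
E[V | urn 2] = (6+12+5)/3 = 23/3.
E[V | urn 3] = (1+9+7+9+7)/5 = 33/5.
E[V] = (1/3)·(10) + (1/3)·(23/3) + (1/3)·(33/5) = 364/45.

364/45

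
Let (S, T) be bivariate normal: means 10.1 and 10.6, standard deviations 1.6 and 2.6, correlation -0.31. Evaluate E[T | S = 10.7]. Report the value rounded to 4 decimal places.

10.2978

For a bivariate normal, E[T | S=x] = μ_T + ρ·(σ_T/σ_S)·(x − μ_S).
E[T | S=10.7] = 10.6 + (-0.31)·(2.6/1.6)·(10.7 − (10.1)) = 10.6 + (-0.50375)·(0.6) = 10.2978.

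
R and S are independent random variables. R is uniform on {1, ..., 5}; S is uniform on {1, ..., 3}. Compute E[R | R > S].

P(R > S) = 3/5.
Summing R·P(x,y) over outcomes with R > S gives 7/3.
E[R | R > S] = (7/3) / (3/5) = 35/9.

35/9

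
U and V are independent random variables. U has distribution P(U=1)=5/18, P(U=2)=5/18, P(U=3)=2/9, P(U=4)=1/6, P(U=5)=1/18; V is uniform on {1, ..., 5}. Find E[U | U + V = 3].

3/2

P(U + V = 3) = 1/9.
Summing U·P(x,y) over outcomes with U + V = 3 gives 1/6.
E[U | U + V = 3] = (1/6) / (1/9) = 3/2.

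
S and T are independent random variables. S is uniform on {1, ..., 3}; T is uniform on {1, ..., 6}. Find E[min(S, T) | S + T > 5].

P(S + T > 5) = 1/2.
Summing min(S,T)·P(x,y) over outcomes with S + T > 5 gives 10/9.
E[min(S, T) | S + T > 5] = (10/9) / (1/2) = 20/9.

20/9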